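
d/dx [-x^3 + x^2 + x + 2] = -3*x^2 + 2*x + 1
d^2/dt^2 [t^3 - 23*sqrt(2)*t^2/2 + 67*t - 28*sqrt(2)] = 6*t - 23*sqrt(2)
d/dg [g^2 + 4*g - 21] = 2*g + 4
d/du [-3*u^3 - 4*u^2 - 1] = u*(-9*u - 8)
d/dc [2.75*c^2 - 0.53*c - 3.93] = 5.5*c - 0.53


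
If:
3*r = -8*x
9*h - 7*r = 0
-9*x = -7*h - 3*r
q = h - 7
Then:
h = 0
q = -7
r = 0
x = 0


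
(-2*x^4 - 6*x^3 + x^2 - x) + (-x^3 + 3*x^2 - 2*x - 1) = -2*x^4 - 7*x^3 + 4*x^2 - 3*x - 1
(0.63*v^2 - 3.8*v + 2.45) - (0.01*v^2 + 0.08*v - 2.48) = 0.62*v^2 - 3.88*v + 4.93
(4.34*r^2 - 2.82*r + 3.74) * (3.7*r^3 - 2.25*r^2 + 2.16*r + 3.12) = 16.058*r^5 - 20.199*r^4 + 29.5574*r^3 - 0.9654*r^2 - 0.719999999999999*r + 11.6688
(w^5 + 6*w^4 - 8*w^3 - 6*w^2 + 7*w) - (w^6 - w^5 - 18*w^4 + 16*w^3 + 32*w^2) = -w^6 + 2*w^5 + 24*w^4 - 24*w^3 - 38*w^2 + 7*w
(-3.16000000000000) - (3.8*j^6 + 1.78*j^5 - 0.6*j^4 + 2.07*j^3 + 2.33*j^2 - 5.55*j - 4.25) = -3.8*j^6 - 1.78*j^5 + 0.6*j^4 - 2.07*j^3 - 2.33*j^2 + 5.55*j + 1.09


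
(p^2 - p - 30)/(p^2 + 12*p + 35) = (p - 6)/(p + 7)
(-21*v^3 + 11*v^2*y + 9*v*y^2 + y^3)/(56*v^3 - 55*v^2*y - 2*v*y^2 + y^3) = (3*v + y)/(-8*v + y)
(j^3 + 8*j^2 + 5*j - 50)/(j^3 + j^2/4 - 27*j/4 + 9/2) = 4*(j^2 + 10*j + 25)/(4*j^2 + 9*j - 9)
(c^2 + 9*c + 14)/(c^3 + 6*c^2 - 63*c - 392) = (c + 2)/(c^2 - c - 56)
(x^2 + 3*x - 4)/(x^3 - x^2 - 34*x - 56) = (x - 1)/(x^2 - 5*x - 14)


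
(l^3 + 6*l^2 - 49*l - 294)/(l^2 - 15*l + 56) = (l^2 + 13*l + 42)/(l - 8)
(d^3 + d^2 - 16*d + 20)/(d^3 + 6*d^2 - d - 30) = (d - 2)/(d + 3)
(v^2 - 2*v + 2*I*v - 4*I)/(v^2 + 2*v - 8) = (v + 2*I)/(v + 4)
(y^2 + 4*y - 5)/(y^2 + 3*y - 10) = (y - 1)/(y - 2)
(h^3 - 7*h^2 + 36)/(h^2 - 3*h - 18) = (h^2 - h - 6)/(h + 3)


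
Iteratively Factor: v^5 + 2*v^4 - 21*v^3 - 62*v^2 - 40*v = (v + 4)*(v^4 - 2*v^3 - 13*v^2 - 10*v) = (v + 1)*(v + 4)*(v^3 - 3*v^2 - 10*v) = v*(v + 1)*(v + 4)*(v^2 - 3*v - 10) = v*(v - 5)*(v + 1)*(v + 4)*(v + 2)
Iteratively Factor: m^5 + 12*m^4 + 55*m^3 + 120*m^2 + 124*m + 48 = (m + 2)*(m^4 + 10*m^3 + 35*m^2 + 50*m + 24) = (m + 1)*(m + 2)*(m^3 + 9*m^2 + 26*m + 24) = (m + 1)*(m + 2)*(m + 3)*(m^2 + 6*m + 8) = (m + 1)*(m + 2)^2*(m + 3)*(m + 4)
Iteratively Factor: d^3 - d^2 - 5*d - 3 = (d + 1)*(d^2 - 2*d - 3) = (d + 1)^2*(d - 3)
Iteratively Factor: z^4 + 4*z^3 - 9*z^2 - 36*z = (z - 3)*(z^3 + 7*z^2 + 12*z) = z*(z - 3)*(z^2 + 7*z + 12) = z*(z - 3)*(z + 4)*(z + 3)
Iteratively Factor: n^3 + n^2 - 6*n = (n - 2)*(n^2 + 3*n) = (n - 2)*(n + 3)*(n)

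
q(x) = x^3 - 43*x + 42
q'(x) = 3*x^2 - 43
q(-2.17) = 125.09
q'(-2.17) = -28.87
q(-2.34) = 129.81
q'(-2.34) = -26.57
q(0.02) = 41.14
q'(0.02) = -43.00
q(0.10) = 37.70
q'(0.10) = -42.97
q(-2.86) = 141.59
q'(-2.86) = -18.46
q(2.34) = -45.81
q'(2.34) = -26.57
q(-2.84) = 141.21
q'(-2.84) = -18.80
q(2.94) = -59.01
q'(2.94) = -17.07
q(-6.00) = 84.00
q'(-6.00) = 65.00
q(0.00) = 42.00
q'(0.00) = -43.00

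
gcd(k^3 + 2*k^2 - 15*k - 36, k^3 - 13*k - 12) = k^2 - k - 12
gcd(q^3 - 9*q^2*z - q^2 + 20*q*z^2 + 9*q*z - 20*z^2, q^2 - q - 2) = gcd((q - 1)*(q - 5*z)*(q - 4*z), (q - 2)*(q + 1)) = 1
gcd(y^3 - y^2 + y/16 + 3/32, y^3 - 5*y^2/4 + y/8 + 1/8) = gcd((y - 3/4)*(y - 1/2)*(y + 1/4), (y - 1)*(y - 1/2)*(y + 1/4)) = y^2 - y/4 - 1/8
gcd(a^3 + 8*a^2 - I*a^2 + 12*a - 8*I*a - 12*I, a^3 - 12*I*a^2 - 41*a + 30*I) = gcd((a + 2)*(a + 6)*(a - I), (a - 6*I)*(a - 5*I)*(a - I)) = a - I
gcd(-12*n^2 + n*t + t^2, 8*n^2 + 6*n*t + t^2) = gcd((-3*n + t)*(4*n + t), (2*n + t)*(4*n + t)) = 4*n + t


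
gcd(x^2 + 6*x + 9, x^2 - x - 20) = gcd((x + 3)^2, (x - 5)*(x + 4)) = 1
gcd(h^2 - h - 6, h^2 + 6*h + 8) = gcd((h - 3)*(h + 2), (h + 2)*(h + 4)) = h + 2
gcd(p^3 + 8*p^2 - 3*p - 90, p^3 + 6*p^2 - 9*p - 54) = p^2 + 3*p - 18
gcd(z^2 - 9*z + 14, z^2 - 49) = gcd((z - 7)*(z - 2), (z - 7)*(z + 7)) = z - 7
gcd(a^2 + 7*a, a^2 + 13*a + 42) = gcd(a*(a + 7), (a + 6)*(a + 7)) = a + 7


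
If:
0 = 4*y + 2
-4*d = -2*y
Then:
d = -1/4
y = -1/2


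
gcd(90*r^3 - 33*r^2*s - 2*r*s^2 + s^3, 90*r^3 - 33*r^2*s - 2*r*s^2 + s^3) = 90*r^3 - 33*r^2*s - 2*r*s^2 + s^3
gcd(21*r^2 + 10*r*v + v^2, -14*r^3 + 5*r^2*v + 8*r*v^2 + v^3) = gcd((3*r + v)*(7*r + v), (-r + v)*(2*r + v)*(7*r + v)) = 7*r + v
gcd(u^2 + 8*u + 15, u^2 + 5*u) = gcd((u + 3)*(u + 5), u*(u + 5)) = u + 5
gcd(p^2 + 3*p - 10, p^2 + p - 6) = p - 2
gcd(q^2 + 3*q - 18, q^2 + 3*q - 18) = q^2 + 3*q - 18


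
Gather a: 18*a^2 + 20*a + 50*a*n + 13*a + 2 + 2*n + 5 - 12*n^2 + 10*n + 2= 18*a^2 + a*(50*n + 33) - 12*n^2 + 12*n + 9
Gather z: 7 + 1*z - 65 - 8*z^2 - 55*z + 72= -8*z^2 - 54*z + 14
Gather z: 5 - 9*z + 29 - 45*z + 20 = 54 - 54*z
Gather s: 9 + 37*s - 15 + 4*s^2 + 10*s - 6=4*s^2 + 47*s - 12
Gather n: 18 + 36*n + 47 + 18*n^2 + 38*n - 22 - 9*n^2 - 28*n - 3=9*n^2 + 46*n + 40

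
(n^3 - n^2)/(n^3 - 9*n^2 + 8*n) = n/(n - 8)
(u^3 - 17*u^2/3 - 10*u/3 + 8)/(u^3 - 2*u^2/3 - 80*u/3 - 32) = (u - 1)/(u + 4)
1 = 1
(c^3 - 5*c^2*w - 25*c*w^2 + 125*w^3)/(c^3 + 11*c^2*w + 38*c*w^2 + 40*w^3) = (c^2 - 10*c*w + 25*w^2)/(c^2 + 6*c*w + 8*w^2)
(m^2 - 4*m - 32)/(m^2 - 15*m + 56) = (m + 4)/(m - 7)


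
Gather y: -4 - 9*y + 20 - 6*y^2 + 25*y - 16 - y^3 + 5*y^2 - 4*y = -y^3 - y^2 + 12*y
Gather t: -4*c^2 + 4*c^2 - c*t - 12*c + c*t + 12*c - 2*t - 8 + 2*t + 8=0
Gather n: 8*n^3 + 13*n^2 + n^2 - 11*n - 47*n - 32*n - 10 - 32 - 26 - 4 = 8*n^3 + 14*n^2 - 90*n - 72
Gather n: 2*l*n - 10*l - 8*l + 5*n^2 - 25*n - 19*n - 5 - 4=-18*l + 5*n^2 + n*(2*l - 44) - 9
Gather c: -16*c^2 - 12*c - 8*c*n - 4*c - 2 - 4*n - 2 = -16*c^2 + c*(-8*n - 16) - 4*n - 4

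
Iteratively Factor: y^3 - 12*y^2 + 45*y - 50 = (y - 5)*(y^2 - 7*y + 10) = (y - 5)*(y - 2)*(y - 5)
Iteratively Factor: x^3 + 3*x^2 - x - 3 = (x + 3)*(x^2 - 1) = (x - 1)*(x + 3)*(x + 1)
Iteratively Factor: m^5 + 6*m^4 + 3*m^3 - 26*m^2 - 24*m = (m - 2)*(m^4 + 8*m^3 + 19*m^2 + 12*m) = (m - 2)*(m + 3)*(m^3 + 5*m^2 + 4*m) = m*(m - 2)*(m + 3)*(m^2 + 5*m + 4) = m*(m - 2)*(m + 1)*(m + 3)*(m + 4)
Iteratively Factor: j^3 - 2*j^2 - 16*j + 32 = (j - 4)*(j^2 + 2*j - 8) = (j - 4)*(j - 2)*(j + 4)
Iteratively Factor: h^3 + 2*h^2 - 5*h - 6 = (h + 1)*(h^2 + h - 6) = (h - 2)*(h + 1)*(h + 3)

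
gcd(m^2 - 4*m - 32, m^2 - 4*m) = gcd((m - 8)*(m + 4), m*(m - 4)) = 1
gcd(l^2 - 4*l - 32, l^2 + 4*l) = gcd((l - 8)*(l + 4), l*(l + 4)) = l + 4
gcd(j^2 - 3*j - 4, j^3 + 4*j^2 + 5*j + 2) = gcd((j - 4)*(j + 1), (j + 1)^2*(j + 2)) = j + 1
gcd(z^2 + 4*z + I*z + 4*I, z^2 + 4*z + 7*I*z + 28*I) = z + 4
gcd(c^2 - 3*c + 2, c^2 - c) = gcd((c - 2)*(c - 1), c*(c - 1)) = c - 1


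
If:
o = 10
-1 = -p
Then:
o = 10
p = 1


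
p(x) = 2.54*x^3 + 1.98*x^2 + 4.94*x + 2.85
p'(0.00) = 4.94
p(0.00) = 2.85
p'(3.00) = 85.40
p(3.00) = 104.07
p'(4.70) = 191.88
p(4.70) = 333.52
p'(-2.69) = 49.43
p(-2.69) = -45.55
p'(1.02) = 16.91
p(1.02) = 12.64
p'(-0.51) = 4.90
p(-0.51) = 0.51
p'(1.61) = 31.07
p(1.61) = 26.54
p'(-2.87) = 56.34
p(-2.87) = -55.06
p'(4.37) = 167.76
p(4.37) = 274.22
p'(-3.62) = 90.46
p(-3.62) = -109.58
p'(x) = 7.62*x^2 + 3.96*x + 4.94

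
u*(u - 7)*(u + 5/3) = u^3 - 16*u^2/3 - 35*u/3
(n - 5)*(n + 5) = n^2 - 25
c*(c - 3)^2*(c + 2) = c^4 - 4*c^3 - 3*c^2 + 18*c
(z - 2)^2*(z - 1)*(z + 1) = z^4 - 4*z^3 + 3*z^2 + 4*z - 4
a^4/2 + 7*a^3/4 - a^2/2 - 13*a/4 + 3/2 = (a/2 + 1)*(a - 1)*(a - 1/2)*(a + 3)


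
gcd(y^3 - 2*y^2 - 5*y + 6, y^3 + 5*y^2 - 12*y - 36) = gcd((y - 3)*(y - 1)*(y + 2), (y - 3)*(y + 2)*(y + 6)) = y^2 - y - 6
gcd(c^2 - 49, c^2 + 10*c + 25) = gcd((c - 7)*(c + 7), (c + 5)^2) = 1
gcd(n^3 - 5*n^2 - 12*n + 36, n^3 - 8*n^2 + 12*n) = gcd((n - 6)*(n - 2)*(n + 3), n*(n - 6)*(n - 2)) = n^2 - 8*n + 12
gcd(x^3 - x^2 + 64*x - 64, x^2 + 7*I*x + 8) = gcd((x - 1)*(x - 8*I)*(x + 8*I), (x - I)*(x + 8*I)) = x + 8*I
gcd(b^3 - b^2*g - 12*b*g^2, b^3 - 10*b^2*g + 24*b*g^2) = b^2 - 4*b*g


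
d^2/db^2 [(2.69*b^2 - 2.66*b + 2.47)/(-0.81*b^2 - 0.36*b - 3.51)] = (5.05926*b^3 + 36.164232*b^2 - 49.697388*b - 59.5998)/(0.531441*b^6 + 0.708588*b^5 + 7.223661*b^4 + 6.187752*b^3 + 31.302531*b^2 + 13.305708*b + 43.243551)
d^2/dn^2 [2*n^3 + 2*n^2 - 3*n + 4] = 12*n + 4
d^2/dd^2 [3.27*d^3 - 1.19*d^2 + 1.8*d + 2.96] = 19.62*d - 2.38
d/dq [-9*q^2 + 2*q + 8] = 2 - 18*q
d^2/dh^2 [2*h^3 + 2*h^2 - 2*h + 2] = 12*h + 4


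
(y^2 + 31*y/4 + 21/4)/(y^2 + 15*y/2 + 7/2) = (4*y + 3)/(2*(2*y + 1))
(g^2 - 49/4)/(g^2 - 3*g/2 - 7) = (g + 7/2)/(g + 2)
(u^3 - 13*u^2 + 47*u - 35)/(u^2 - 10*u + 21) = (u^2 - 6*u + 5)/(u - 3)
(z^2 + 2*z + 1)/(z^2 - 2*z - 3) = (z + 1)/(z - 3)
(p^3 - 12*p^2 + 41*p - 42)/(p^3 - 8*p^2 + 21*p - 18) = (p - 7)/(p - 3)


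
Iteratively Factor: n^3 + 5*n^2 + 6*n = (n + 3)*(n^2 + 2*n) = n*(n + 3)*(n + 2)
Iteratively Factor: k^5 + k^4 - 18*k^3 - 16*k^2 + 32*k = (k - 4)*(k^4 + 5*k^3 + 2*k^2 - 8*k) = (k - 4)*(k + 4)*(k^3 + k^2 - 2*k) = k*(k - 4)*(k + 4)*(k^2 + k - 2) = k*(k - 4)*(k - 1)*(k + 4)*(k + 2)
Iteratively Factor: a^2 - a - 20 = (a + 4)*(a - 5)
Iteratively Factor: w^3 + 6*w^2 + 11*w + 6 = (w + 1)*(w^2 + 5*w + 6) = (w + 1)*(w + 2)*(w + 3)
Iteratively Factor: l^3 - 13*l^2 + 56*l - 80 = (l - 4)*(l^2 - 9*l + 20) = (l - 5)*(l - 4)*(l - 4)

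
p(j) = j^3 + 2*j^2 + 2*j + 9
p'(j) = 3*j^2 + 4*j + 2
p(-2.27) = 3.07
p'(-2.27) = 8.38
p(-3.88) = -27.06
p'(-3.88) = 31.64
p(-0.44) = 8.42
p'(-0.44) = 0.82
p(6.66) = 406.44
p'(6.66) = 161.71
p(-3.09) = -7.59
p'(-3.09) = 18.28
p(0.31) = 9.84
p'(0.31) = 3.53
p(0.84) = 12.68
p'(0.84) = 7.48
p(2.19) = 33.48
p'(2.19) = 25.15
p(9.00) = 918.00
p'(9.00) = 281.00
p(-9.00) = -576.00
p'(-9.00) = 209.00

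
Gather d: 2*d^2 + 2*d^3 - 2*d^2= 2*d^3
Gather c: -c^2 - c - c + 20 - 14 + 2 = -c^2 - 2*c + 8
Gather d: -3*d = -3*d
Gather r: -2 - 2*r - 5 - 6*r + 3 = -8*r - 4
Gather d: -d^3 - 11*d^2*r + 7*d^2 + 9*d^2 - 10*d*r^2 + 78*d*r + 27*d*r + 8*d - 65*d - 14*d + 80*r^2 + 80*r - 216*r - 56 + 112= -d^3 + d^2*(16 - 11*r) + d*(-10*r^2 + 105*r - 71) + 80*r^2 - 136*r + 56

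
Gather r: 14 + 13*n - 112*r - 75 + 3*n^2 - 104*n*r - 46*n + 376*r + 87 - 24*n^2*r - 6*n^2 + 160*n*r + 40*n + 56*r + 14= -3*n^2 + 7*n + r*(-24*n^2 + 56*n + 320) + 40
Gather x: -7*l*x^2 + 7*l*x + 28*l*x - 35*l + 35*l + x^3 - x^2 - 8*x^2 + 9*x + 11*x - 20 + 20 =x^3 + x^2*(-7*l - 9) + x*(35*l + 20)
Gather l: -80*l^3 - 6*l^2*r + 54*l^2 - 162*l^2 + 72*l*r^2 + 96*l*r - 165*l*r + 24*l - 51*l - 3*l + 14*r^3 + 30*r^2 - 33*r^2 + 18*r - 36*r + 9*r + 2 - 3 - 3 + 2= -80*l^3 + l^2*(-6*r - 108) + l*(72*r^2 - 69*r - 30) + 14*r^3 - 3*r^2 - 9*r - 2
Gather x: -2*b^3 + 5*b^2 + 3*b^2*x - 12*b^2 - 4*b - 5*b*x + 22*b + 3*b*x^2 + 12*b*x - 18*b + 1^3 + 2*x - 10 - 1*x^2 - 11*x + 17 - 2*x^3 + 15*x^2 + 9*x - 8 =-2*b^3 - 7*b^2 - 2*x^3 + x^2*(3*b + 14) + x*(3*b^2 + 7*b)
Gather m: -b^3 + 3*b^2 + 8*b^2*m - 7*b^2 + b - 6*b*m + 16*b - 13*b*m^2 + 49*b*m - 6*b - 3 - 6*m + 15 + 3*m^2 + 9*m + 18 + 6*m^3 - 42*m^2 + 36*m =-b^3 - 4*b^2 + 11*b + 6*m^3 + m^2*(-13*b - 39) + m*(8*b^2 + 43*b + 39) + 30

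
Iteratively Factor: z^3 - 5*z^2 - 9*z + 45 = (z + 3)*(z^2 - 8*z + 15) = (z - 5)*(z + 3)*(z - 3)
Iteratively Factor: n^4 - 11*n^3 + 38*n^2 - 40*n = (n)*(n^3 - 11*n^2 + 38*n - 40) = n*(n - 2)*(n^2 - 9*n + 20) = n*(n - 4)*(n - 2)*(n - 5)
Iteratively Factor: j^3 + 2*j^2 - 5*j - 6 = (j + 1)*(j^2 + j - 6) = (j + 1)*(j + 3)*(j - 2)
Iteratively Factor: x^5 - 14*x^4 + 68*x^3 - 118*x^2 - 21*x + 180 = (x - 4)*(x^4 - 10*x^3 + 28*x^2 - 6*x - 45) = (x - 4)*(x - 3)*(x^3 - 7*x^2 + 7*x + 15) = (x - 4)*(x - 3)*(x + 1)*(x^2 - 8*x + 15) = (x - 5)*(x - 4)*(x - 3)*(x + 1)*(x - 3)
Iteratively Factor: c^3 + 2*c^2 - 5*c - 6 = (c - 2)*(c^2 + 4*c + 3) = (c - 2)*(c + 1)*(c + 3)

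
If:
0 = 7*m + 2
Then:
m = -2/7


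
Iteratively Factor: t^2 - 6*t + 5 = (t - 1)*(t - 5)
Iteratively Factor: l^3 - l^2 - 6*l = (l - 3)*(l^2 + 2*l) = l*(l - 3)*(l + 2)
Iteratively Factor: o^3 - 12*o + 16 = (o - 2)*(o^2 + 2*o - 8) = (o - 2)*(o + 4)*(o - 2)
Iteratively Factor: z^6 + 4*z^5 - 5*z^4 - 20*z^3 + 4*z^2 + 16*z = (z + 2)*(z^5 + 2*z^4 - 9*z^3 - 2*z^2 + 8*z) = (z + 2)*(z + 4)*(z^4 - 2*z^3 - z^2 + 2*z) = (z - 2)*(z + 2)*(z + 4)*(z^3 - z) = (z - 2)*(z + 1)*(z + 2)*(z + 4)*(z^2 - z) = (z - 2)*(z - 1)*(z + 1)*(z + 2)*(z + 4)*(z)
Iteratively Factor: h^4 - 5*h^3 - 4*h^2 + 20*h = (h + 2)*(h^3 - 7*h^2 + 10*h) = (h - 2)*(h + 2)*(h^2 - 5*h) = (h - 5)*(h - 2)*(h + 2)*(h)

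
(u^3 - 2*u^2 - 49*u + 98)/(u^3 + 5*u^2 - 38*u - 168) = (u^2 - 9*u + 14)/(u^2 - 2*u - 24)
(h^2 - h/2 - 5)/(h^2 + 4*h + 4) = (h - 5/2)/(h + 2)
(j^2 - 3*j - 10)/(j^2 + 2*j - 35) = (j + 2)/(j + 7)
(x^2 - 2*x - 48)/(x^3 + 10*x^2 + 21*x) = (x^2 - 2*x - 48)/(x*(x^2 + 10*x + 21))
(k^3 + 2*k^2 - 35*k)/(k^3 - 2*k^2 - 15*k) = (k + 7)/(k + 3)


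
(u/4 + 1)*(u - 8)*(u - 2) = u^3/4 - 3*u^2/2 - 6*u + 16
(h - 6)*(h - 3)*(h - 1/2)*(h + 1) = h^4 - 17*h^3/2 + 13*h^2 + 27*h/2 - 9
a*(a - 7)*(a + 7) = a^3 - 49*a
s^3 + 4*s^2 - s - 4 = (s - 1)*(s + 1)*(s + 4)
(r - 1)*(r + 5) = r^2 + 4*r - 5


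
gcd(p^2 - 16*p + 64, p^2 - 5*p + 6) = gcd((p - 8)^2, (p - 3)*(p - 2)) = 1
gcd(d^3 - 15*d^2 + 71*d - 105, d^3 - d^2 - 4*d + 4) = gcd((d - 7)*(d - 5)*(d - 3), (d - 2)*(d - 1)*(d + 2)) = 1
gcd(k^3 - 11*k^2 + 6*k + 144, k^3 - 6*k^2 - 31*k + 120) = k - 8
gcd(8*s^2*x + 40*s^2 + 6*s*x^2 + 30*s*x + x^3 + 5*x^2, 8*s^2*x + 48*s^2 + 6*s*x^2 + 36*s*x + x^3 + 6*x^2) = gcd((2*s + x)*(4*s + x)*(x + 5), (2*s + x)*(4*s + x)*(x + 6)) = 8*s^2 + 6*s*x + x^2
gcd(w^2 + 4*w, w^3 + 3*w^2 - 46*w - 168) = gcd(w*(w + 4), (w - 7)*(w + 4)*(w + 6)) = w + 4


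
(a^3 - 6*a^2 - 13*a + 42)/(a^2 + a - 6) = a - 7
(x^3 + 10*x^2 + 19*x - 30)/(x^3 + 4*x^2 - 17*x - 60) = (x^2 + 5*x - 6)/(x^2 - x - 12)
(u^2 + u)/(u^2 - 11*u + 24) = u*(u + 1)/(u^2 - 11*u + 24)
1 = 1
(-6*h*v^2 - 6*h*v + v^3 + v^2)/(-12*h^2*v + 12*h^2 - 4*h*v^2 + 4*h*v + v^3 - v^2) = v*(v + 1)/(2*h*v - 2*h + v^2 - v)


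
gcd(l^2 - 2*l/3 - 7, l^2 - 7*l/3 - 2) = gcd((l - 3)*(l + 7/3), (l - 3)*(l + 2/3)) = l - 3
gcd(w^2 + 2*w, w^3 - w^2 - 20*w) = w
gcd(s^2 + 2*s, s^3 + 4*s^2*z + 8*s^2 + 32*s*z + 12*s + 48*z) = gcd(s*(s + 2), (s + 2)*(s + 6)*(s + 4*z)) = s + 2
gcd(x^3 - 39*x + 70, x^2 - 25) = x - 5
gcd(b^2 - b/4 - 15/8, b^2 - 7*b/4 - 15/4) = b + 5/4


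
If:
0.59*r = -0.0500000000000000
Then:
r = -0.08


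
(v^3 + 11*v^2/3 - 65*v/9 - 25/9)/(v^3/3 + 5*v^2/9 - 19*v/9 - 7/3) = (9*v^3 + 33*v^2 - 65*v - 25)/(3*v^3 + 5*v^2 - 19*v - 21)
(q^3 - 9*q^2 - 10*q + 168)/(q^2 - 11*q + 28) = (q^2 - 2*q - 24)/(q - 4)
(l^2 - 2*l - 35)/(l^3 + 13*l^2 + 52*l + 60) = (l - 7)/(l^2 + 8*l + 12)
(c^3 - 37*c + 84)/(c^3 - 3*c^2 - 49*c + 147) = (c - 4)/(c - 7)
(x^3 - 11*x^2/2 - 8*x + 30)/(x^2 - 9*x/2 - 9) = (2*x^2 + x - 10)/(2*x + 3)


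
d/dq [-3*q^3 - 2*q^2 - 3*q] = -9*q^2 - 4*q - 3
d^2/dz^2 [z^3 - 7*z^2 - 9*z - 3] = 6*z - 14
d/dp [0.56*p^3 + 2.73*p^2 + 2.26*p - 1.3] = 1.68*p^2 + 5.46*p + 2.26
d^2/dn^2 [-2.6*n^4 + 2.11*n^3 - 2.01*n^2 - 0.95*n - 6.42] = -31.2*n^2 + 12.66*n - 4.02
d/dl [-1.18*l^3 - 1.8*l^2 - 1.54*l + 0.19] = -3.54*l^2 - 3.6*l - 1.54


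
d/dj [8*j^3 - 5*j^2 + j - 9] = 24*j^2 - 10*j + 1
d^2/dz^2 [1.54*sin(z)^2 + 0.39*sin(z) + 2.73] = -0.39*sin(z) + 3.08*cos(2*z)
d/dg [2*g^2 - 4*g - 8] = 4*g - 4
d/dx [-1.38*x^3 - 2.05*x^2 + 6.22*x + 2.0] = -4.14*x^2 - 4.1*x + 6.22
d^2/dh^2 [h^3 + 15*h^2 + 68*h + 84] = 6*h + 30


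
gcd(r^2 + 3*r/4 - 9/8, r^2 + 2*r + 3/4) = r + 3/2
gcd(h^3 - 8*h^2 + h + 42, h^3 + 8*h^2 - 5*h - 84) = h - 3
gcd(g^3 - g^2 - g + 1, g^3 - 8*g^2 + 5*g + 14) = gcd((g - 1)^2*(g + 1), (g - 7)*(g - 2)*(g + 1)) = g + 1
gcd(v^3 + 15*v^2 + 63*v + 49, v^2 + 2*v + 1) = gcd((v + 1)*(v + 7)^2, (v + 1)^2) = v + 1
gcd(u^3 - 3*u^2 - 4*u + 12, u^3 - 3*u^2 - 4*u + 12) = u^3 - 3*u^2 - 4*u + 12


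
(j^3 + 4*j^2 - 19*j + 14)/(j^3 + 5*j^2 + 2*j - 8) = (j^2 + 5*j - 14)/(j^2 + 6*j + 8)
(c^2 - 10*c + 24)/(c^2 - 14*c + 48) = (c - 4)/(c - 8)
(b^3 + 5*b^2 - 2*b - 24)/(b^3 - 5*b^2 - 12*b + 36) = (b + 4)/(b - 6)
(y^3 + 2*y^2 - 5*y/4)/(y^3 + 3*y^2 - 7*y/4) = (2*y + 5)/(2*y + 7)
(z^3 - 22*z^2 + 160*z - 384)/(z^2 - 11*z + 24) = (z^2 - 14*z + 48)/(z - 3)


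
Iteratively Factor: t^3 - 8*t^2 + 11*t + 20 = (t - 4)*(t^2 - 4*t - 5) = (t - 5)*(t - 4)*(t + 1)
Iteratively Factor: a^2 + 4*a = (a + 4)*(a)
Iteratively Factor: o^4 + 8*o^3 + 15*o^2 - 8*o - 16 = (o + 4)*(o^3 + 4*o^2 - o - 4) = (o + 4)^2*(o^2 - 1) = (o + 1)*(o + 4)^2*(o - 1)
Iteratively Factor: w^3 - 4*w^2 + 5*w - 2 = (w - 1)*(w^2 - 3*w + 2) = (w - 1)^2*(w - 2)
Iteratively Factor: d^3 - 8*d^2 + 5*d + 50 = (d + 2)*(d^2 - 10*d + 25) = (d - 5)*(d + 2)*(d - 5)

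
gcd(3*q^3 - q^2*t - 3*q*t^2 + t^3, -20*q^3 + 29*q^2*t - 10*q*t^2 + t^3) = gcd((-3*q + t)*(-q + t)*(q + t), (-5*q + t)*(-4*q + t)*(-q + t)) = q - t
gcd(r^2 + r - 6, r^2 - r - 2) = r - 2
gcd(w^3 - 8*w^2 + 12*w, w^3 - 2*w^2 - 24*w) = w^2 - 6*w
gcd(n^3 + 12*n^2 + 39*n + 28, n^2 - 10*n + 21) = 1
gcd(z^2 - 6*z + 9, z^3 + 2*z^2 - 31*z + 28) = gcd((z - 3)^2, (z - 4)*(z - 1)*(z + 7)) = 1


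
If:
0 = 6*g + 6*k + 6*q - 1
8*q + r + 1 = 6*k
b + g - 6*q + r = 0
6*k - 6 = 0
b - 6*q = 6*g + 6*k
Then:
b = 1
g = -53/45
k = 1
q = 31/90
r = 101/45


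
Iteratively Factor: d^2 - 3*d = (d)*(d - 3)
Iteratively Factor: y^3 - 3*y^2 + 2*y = (y)*(y^2 - 3*y + 2) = y*(y - 1)*(y - 2)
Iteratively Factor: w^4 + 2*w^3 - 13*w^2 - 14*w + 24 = (w - 1)*(w^3 + 3*w^2 - 10*w - 24) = (w - 1)*(w + 4)*(w^2 - w - 6) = (w - 1)*(w + 2)*(w + 4)*(w - 3)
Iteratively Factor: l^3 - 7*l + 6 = (l - 2)*(l^2 + 2*l - 3) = (l - 2)*(l + 3)*(l - 1)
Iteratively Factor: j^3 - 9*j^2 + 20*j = (j - 4)*(j^2 - 5*j) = j*(j - 4)*(j - 5)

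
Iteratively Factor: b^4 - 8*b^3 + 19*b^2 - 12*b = (b)*(b^3 - 8*b^2 + 19*b - 12) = b*(b - 1)*(b^2 - 7*b + 12) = b*(b - 4)*(b - 1)*(b - 3)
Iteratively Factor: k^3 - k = (k - 1)*(k^2 + k) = (k - 1)*(k + 1)*(k)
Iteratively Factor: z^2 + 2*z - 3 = (z + 3)*(z - 1)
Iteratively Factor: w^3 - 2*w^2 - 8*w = (w - 4)*(w^2 + 2*w) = w*(w - 4)*(w + 2)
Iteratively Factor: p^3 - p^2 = (p)*(p^2 - p) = p^2*(p - 1)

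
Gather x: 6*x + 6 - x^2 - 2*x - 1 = -x^2 + 4*x + 5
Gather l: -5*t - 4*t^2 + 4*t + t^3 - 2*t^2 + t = t^3 - 6*t^2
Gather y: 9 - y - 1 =8 - y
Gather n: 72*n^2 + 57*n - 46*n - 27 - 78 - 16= 72*n^2 + 11*n - 121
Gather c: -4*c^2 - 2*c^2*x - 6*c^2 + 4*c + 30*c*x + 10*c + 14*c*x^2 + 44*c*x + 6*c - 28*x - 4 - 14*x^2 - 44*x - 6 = c^2*(-2*x - 10) + c*(14*x^2 + 74*x + 20) - 14*x^2 - 72*x - 10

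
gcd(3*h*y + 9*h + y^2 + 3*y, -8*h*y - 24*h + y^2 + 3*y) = y + 3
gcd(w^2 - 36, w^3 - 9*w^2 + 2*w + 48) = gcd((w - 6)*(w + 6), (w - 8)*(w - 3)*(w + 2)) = 1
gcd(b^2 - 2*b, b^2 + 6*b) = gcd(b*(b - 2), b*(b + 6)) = b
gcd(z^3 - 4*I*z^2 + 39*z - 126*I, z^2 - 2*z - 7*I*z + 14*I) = z - 7*I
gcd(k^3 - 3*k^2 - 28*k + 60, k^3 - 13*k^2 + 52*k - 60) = k^2 - 8*k + 12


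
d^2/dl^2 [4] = 0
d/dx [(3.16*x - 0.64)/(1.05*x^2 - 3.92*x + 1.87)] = (-3.318*x^2 + 1.344*x + 3.4004)/(1.1025*x^4 - 8.232*x^3 + 19.2934*x^2 - 14.6608*x + 3.4969)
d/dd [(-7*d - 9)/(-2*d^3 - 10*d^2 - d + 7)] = (14*d^3 + 70*d^2 + 7*d - (7*d + 9)*(6*d^2 + 20*d + 1) - 49)/(2*d^3 + 10*d^2 + d - 7)^2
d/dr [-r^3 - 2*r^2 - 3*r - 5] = -3*r^2 - 4*r - 3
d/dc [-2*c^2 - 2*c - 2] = -4*c - 2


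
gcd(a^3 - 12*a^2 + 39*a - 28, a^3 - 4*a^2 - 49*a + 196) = a^2 - 11*a + 28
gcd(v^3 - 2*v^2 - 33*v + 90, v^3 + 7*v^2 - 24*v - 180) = v^2 + v - 30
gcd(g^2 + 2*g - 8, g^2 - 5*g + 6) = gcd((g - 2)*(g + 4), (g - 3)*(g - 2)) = g - 2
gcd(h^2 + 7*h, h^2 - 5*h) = h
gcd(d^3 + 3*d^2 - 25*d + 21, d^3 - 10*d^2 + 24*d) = 1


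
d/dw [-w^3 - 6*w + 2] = -3*w^2 - 6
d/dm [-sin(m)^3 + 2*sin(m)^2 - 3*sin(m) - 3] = (-3*sin(m)^2 + 4*sin(m) - 3)*cos(m)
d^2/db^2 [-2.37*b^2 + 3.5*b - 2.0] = -4.74000000000000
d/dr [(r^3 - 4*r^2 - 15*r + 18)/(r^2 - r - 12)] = (r^2 - 8*r + 22)/(r^2 - 8*r + 16)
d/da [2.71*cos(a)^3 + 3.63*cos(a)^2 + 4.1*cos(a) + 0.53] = (8.13*sin(a)^2 - 7.26*cos(a) - 12.23)*sin(a)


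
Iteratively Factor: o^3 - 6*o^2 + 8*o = (o - 2)*(o^2 - 4*o) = o*(o - 2)*(o - 4)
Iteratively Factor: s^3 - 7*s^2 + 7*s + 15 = (s - 3)*(s^2 - 4*s - 5) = (s - 5)*(s - 3)*(s + 1)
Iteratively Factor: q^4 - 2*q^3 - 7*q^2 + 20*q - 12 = (q - 2)*(q^3 - 7*q + 6) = (q - 2)^2*(q^2 + 2*q - 3) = (q - 2)^2*(q + 3)*(q - 1)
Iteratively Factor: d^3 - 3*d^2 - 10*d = (d + 2)*(d^2 - 5*d) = (d - 5)*(d + 2)*(d)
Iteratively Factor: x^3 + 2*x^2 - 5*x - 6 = (x + 1)*(x^2 + x - 6) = (x - 2)*(x + 1)*(x + 3)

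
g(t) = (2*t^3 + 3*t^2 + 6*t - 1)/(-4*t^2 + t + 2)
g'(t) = (8*t - 1)*(2*t^3 + 3*t^2 + 6*t - 1)/(-4*t^2 + t + 2)^2 + (6*t^2 + 6*t + 6)/(-4*t^2 + t + 2) = (-8*t^4 + 4*t^3 + 39*t^2 + 4*t + 13)/(16*t^4 - 8*t^3 - 15*t^2 + 4*t + 4)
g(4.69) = -3.68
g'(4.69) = -0.39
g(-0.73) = 5.29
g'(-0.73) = 36.42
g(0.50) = 2.00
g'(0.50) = 11.00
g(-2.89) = 1.21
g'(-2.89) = -0.28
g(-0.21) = -1.33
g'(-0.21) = 5.31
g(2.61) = -3.12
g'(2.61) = -0.02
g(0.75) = 12.06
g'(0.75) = 148.38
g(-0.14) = -1.00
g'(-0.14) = 4.16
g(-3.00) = 1.24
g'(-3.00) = -0.30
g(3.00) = -3.16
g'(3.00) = -0.17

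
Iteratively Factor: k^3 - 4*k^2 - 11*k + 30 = (k - 5)*(k^2 + k - 6) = (k - 5)*(k - 2)*(k + 3)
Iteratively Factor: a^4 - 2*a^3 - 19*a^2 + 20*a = (a)*(a^3 - 2*a^2 - 19*a + 20) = a*(a - 1)*(a^2 - a - 20) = a*(a - 5)*(a - 1)*(a + 4)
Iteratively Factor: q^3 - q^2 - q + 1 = (q - 1)*(q^2 - 1) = (q - 1)*(q + 1)*(q - 1)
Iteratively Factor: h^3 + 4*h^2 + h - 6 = (h + 2)*(h^2 + 2*h - 3) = (h - 1)*(h + 2)*(h + 3)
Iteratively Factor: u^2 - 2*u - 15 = (u + 3)*(u - 5)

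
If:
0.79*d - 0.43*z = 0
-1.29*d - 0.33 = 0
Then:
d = -0.26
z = -0.47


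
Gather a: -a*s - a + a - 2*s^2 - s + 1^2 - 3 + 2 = -a*s - 2*s^2 - s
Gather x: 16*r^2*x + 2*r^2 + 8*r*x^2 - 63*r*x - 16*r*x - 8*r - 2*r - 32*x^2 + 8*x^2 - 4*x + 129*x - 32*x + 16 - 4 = 2*r^2 - 10*r + x^2*(8*r - 24) + x*(16*r^2 - 79*r + 93) + 12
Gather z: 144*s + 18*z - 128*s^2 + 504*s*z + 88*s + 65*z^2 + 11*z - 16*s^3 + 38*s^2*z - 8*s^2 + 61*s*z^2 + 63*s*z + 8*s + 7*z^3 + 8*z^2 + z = -16*s^3 - 136*s^2 + 240*s + 7*z^3 + z^2*(61*s + 73) + z*(38*s^2 + 567*s + 30)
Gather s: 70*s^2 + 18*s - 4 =70*s^2 + 18*s - 4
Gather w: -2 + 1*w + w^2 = w^2 + w - 2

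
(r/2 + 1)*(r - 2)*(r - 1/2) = r^3/2 - r^2/4 - 2*r + 1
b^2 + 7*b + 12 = (b + 3)*(b + 4)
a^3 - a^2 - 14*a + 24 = (a - 3)*(a - 2)*(a + 4)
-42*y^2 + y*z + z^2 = (-6*y + z)*(7*y + z)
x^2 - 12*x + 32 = (x - 8)*(x - 4)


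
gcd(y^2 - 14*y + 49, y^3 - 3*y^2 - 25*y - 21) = y - 7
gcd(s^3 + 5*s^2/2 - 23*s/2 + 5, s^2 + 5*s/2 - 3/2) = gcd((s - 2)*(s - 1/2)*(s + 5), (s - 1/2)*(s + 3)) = s - 1/2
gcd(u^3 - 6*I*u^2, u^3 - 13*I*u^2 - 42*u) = u^2 - 6*I*u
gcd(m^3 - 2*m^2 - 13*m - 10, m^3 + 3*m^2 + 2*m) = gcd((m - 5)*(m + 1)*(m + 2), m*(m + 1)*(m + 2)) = m^2 + 3*m + 2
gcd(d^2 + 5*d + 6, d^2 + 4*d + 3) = d + 3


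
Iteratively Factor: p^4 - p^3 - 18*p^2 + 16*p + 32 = (p - 4)*(p^3 + 3*p^2 - 6*p - 8) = (p - 4)*(p - 2)*(p^2 + 5*p + 4) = (p - 4)*(p - 2)*(p + 4)*(p + 1)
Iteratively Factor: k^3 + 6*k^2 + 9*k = (k + 3)*(k^2 + 3*k) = k*(k + 3)*(k + 3)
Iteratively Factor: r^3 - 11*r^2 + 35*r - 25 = (r - 5)*(r^2 - 6*r + 5) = (r - 5)*(r - 1)*(r - 5)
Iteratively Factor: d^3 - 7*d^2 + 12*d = (d - 4)*(d^2 - 3*d) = (d - 4)*(d - 3)*(d)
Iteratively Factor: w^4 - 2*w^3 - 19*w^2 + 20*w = (w)*(w^3 - 2*w^2 - 19*w + 20) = w*(w - 5)*(w^2 + 3*w - 4) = w*(w - 5)*(w + 4)*(w - 1)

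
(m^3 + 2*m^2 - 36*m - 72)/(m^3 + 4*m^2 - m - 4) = (m^3 + 2*m^2 - 36*m - 72)/(m^3 + 4*m^2 - m - 4)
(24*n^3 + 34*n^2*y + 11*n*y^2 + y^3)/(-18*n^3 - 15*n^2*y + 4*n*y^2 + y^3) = (4*n + y)/(-3*n + y)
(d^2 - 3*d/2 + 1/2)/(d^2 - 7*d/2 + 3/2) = (d - 1)/(d - 3)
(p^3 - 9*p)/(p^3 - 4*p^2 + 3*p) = (p + 3)/(p - 1)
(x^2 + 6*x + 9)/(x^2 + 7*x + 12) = (x + 3)/(x + 4)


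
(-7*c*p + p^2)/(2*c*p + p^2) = (-7*c + p)/(2*c + p)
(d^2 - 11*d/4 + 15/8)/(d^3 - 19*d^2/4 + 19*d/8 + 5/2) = (2*d - 3)/(2*d^2 - 7*d - 4)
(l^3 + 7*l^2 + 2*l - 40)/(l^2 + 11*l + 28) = (l^2 + 3*l - 10)/(l + 7)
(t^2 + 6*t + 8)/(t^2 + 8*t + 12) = (t + 4)/(t + 6)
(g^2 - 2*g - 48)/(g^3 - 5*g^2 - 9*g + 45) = (g^2 - 2*g - 48)/(g^3 - 5*g^2 - 9*g + 45)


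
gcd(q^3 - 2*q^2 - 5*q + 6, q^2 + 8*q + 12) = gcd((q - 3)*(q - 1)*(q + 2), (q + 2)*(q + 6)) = q + 2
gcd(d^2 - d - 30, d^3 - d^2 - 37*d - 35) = d + 5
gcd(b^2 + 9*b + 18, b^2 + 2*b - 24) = b + 6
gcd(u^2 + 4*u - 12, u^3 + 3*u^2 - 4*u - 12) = u - 2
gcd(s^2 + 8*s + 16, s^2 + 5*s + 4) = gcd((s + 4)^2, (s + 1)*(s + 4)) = s + 4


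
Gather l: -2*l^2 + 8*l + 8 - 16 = -2*l^2 + 8*l - 8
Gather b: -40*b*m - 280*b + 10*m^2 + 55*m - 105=b*(-40*m - 280) + 10*m^2 + 55*m - 105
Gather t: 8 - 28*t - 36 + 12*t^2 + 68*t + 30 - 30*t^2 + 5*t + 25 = -18*t^2 + 45*t + 27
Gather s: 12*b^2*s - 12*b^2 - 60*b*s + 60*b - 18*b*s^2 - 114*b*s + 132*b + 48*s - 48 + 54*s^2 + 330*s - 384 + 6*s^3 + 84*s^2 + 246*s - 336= -12*b^2 + 192*b + 6*s^3 + s^2*(138 - 18*b) + s*(12*b^2 - 174*b + 624) - 768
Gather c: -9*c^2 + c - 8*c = -9*c^2 - 7*c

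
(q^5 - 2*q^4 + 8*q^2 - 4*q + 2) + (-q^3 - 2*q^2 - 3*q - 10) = q^5 - 2*q^4 - q^3 + 6*q^2 - 7*q - 8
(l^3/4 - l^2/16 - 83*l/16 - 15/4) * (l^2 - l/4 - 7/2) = l^5/4 - l^4/8 - 387*l^3/64 - 143*l^2/64 + 611*l/32 + 105/8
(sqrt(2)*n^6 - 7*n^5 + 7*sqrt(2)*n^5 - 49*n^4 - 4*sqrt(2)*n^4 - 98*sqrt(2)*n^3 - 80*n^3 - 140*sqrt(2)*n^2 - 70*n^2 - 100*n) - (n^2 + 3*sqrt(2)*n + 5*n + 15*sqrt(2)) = sqrt(2)*n^6 - 7*n^5 + 7*sqrt(2)*n^5 - 49*n^4 - 4*sqrt(2)*n^4 - 98*sqrt(2)*n^3 - 80*n^3 - 140*sqrt(2)*n^2 - 71*n^2 - 105*n - 3*sqrt(2)*n - 15*sqrt(2)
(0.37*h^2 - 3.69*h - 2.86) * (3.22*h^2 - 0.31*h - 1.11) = 1.1914*h^4 - 11.9965*h^3 - 8.476*h^2 + 4.9825*h + 3.1746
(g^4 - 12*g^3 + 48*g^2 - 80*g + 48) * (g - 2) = g^5 - 14*g^4 + 72*g^3 - 176*g^2 + 208*g - 96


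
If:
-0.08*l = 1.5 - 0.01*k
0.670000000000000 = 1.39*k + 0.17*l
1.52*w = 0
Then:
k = 2.73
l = -18.41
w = 0.00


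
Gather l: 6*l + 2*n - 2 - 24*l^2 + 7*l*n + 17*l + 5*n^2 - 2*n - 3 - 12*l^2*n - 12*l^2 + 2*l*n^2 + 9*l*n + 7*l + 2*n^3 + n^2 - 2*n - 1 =l^2*(-12*n - 36) + l*(2*n^2 + 16*n + 30) + 2*n^3 + 6*n^2 - 2*n - 6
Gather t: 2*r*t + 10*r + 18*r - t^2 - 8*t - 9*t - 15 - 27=28*r - t^2 + t*(2*r - 17) - 42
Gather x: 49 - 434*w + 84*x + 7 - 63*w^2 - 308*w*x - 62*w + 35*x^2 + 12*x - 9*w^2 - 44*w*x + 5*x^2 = -72*w^2 - 496*w + 40*x^2 + x*(96 - 352*w) + 56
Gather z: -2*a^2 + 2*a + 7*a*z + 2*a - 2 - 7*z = -2*a^2 + 4*a + z*(7*a - 7) - 2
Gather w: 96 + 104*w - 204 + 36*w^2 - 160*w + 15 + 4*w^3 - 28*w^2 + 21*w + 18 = 4*w^3 + 8*w^2 - 35*w - 75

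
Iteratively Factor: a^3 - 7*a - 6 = (a - 3)*(a^2 + 3*a + 2) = (a - 3)*(a + 1)*(a + 2)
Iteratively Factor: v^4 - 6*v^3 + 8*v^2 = (v)*(v^3 - 6*v^2 + 8*v) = v*(v - 4)*(v^2 - 2*v) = v*(v - 4)*(v - 2)*(v)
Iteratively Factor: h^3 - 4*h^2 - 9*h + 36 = (h - 3)*(h^2 - h - 12) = (h - 3)*(h + 3)*(h - 4)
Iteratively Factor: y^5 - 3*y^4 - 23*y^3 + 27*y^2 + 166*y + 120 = (y - 5)*(y^4 + 2*y^3 - 13*y^2 - 38*y - 24) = (y - 5)*(y - 4)*(y^3 + 6*y^2 + 11*y + 6) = (y - 5)*(y - 4)*(y + 2)*(y^2 + 4*y + 3) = (y - 5)*(y - 4)*(y + 1)*(y + 2)*(y + 3)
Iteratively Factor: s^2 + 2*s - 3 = (s - 1)*(s + 3)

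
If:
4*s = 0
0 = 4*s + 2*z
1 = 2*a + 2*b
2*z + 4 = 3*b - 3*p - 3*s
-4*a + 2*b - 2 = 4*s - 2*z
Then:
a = -1/6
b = 2/3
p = -2/3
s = 0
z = 0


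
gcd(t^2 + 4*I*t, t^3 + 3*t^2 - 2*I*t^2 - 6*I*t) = t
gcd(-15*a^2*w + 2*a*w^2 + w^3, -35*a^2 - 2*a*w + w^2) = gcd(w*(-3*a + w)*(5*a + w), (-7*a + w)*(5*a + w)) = 5*a + w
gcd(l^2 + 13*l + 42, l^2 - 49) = l + 7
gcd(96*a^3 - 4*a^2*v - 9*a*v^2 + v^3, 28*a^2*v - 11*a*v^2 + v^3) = -4*a + v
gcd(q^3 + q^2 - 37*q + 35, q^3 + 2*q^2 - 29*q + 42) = q + 7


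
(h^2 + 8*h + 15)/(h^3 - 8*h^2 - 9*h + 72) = (h + 5)/(h^2 - 11*h + 24)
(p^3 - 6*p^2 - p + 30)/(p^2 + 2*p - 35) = (p^2 - p - 6)/(p + 7)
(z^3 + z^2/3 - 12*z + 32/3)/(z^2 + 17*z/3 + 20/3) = (3*z^2 - 11*z + 8)/(3*z + 5)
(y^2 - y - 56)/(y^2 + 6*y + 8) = (y^2 - y - 56)/(y^2 + 6*y + 8)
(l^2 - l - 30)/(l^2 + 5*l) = (l - 6)/l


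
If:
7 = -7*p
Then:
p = -1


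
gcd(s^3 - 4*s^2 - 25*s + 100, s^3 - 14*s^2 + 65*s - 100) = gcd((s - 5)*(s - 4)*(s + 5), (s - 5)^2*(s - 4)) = s^2 - 9*s + 20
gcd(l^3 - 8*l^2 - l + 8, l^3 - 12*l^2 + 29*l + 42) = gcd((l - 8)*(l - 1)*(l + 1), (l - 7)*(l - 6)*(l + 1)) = l + 1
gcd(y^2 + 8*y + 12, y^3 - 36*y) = y + 6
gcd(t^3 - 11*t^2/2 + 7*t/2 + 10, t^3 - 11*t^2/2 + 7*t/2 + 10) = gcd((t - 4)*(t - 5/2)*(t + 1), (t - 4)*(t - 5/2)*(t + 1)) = t^3 - 11*t^2/2 + 7*t/2 + 10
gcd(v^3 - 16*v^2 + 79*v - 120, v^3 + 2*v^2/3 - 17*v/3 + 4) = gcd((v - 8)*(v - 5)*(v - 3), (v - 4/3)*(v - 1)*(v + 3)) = 1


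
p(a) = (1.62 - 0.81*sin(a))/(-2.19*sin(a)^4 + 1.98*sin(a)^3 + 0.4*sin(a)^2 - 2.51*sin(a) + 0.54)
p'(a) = (1.62 - 0.81*sin(a))*(8.76*sin(a)^3*cos(a) - 5.94*sin(a)^2*cos(a) - 0.8*sin(a)*cos(a) + 2.51*cos(a))/(-2.19*sin(a)^4 + 1.98*sin(a)^3 + 0.4*sin(a)^2 - 2.51*sin(a) + 0.54)^2 - 0.81*cos(a)/(-2.19*sin(a)^4 + 1.98*sin(a)^3 + 0.4*sin(a)^2 - 2.51*sin(a) + 0.54)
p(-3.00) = 1.94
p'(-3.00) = -4.41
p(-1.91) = -18.38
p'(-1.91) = 439.58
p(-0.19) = 1.75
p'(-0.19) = 3.28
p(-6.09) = 17.46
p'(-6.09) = 439.66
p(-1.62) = -3.44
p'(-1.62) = 2.66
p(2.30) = -1.05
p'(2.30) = -2.19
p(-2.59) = 1.35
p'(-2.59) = 0.43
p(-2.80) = 1.43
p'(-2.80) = -1.24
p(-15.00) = 1.53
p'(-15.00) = 2.00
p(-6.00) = -13.90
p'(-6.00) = 275.85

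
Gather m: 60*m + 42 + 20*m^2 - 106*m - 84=20*m^2 - 46*m - 42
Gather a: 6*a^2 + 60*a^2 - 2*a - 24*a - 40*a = 66*a^2 - 66*a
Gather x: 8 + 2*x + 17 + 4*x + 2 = 6*x + 27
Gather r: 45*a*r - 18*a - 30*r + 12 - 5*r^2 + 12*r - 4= -18*a - 5*r^2 + r*(45*a - 18) + 8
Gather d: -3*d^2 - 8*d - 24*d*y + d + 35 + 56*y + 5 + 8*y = -3*d^2 + d*(-24*y - 7) + 64*y + 40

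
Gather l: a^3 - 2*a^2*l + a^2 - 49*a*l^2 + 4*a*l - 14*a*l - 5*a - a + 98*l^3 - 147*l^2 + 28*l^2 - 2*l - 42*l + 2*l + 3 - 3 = a^3 + a^2 - 6*a + 98*l^3 + l^2*(-49*a - 119) + l*(-2*a^2 - 10*a - 42)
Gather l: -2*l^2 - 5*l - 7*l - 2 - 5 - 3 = -2*l^2 - 12*l - 10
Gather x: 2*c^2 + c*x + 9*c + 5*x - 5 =2*c^2 + 9*c + x*(c + 5) - 5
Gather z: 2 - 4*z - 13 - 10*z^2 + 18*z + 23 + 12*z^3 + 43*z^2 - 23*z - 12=12*z^3 + 33*z^2 - 9*z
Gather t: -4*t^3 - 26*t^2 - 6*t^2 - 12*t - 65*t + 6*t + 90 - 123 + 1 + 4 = -4*t^3 - 32*t^2 - 71*t - 28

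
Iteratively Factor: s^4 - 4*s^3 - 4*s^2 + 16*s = (s - 2)*(s^3 - 2*s^2 - 8*s) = s*(s - 2)*(s^2 - 2*s - 8) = s*(s - 2)*(s + 2)*(s - 4)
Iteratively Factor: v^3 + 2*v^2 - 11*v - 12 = (v - 3)*(v^2 + 5*v + 4) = (v - 3)*(v + 1)*(v + 4)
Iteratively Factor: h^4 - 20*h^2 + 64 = (h + 2)*(h^3 - 2*h^2 - 16*h + 32) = (h - 4)*(h + 2)*(h^2 + 2*h - 8) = (h - 4)*(h - 2)*(h + 2)*(h + 4)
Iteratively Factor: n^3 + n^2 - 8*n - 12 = (n + 2)*(n^2 - n - 6) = (n - 3)*(n + 2)*(n + 2)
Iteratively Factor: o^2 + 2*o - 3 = (o + 3)*(o - 1)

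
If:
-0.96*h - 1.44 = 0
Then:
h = -1.50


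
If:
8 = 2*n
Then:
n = 4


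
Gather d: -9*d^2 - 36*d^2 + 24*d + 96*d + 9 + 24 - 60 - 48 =-45*d^2 + 120*d - 75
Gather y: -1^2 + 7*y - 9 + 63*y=70*y - 10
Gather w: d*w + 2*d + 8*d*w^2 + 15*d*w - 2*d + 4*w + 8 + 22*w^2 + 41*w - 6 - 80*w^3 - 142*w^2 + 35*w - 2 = -80*w^3 + w^2*(8*d - 120) + w*(16*d + 80)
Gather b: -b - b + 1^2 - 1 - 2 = -2*b - 2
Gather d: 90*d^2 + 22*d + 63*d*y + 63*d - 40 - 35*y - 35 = 90*d^2 + d*(63*y + 85) - 35*y - 75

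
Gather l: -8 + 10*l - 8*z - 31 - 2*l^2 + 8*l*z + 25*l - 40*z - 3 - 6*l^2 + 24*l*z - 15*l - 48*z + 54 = -8*l^2 + l*(32*z + 20) - 96*z + 12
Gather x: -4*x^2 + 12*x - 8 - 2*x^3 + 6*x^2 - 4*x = -2*x^3 + 2*x^2 + 8*x - 8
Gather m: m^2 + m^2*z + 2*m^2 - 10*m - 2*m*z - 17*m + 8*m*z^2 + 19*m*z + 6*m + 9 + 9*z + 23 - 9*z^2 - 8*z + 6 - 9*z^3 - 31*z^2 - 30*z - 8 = m^2*(z + 3) + m*(8*z^2 + 17*z - 21) - 9*z^3 - 40*z^2 - 29*z + 30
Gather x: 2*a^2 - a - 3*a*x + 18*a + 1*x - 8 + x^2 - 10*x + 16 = 2*a^2 + 17*a + x^2 + x*(-3*a - 9) + 8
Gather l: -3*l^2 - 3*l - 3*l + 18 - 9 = -3*l^2 - 6*l + 9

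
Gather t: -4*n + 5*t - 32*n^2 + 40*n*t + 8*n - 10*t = -32*n^2 + 4*n + t*(40*n - 5)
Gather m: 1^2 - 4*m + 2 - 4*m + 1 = 4 - 8*m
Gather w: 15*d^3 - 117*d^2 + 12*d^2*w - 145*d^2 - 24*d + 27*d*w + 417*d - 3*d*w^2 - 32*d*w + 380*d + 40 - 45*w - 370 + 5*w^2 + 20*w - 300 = 15*d^3 - 262*d^2 + 773*d + w^2*(5 - 3*d) + w*(12*d^2 - 5*d - 25) - 630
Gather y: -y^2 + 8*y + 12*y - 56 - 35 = -y^2 + 20*y - 91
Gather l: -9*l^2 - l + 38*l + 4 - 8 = -9*l^2 + 37*l - 4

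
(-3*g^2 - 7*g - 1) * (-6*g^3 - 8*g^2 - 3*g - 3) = 18*g^5 + 66*g^4 + 71*g^3 + 38*g^2 + 24*g + 3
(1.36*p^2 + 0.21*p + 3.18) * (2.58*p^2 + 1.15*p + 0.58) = 3.5088*p^4 + 2.1058*p^3 + 9.2347*p^2 + 3.7788*p + 1.8444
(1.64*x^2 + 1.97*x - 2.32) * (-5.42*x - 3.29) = -8.8888*x^3 - 16.073*x^2 + 6.0931*x + 7.6328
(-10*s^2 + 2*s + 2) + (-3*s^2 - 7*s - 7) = -13*s^2 - 5*s - 5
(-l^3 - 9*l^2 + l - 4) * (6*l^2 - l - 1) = -6*l^5 - 53*l^4 + 16*l^3 - 16*l^2 + 3*l + 4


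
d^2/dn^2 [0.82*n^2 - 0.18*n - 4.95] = 1.64000000000000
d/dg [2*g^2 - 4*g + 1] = 4*g - 4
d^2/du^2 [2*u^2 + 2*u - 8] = 4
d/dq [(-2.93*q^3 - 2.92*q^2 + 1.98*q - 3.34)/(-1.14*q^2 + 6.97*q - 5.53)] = (3.3402*q^4 - 40.8442*q^3 + 30.5135*q^2 + 24.68*q + 12.3304)/(1.2996*q^4 - 15.8916*q^3 + 61.1893*q^2 - 77.0882*q + 30.5809)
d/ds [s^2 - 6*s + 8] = 2*s - 6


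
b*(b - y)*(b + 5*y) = b^3 + 4*b^2*y - 5*b*y^2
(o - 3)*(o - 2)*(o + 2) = o^3 - 3*o^2 - 4*o + 12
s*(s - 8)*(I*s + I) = I*s^3 - 7*I*s^2 - 8*I*s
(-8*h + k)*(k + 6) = -8*h*k - 48*h + k^2 + 6*k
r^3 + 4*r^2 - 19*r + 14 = (r - 2)*(r - 1)*(r + 7)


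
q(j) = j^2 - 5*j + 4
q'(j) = 2*j - 5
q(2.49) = -2.25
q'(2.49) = -0.02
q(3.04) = -1.96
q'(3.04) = 1.08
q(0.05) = 3.75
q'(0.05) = -4.90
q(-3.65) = 35.57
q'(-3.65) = -12.30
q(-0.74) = 8.25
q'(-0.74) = -6.48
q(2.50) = -2.25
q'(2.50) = 0.00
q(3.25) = -1.69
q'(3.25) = 1.50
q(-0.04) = 4.20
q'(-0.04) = -5.08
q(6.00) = 10.00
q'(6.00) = 7.00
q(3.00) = -2.00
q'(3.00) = 1.00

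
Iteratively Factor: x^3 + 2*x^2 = (x)*(x^2 + 2*x) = x^2*(x + 2)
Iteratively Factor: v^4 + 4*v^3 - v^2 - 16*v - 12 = (v - 2)*(v^3 + 6*v^2 + 11*v + 6) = (v - 2)*(v + 1)*(v^2 + 5*v + 6) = (v - 2)*(v + 1)*(v + 3)*(v + 2)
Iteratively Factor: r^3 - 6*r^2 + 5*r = (r - 5)*(r^2 - r) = r*(r - 5)*(r - 1)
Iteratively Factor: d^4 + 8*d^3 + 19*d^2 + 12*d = (d + 1)*(d^3 + 7*d^2 + 12*d) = d*(d + 1)*(d^2 + 7*d + 12) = d*(d + 1)*(d + 4)*(d + 3)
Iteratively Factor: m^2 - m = (m - 1)*(m)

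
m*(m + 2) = m^2 + 2*m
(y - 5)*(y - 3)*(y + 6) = y^3 - 2*y^2 - 33*y + 90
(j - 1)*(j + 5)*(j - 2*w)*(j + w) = j^4 - j^3*w + 4*j^3 - 2*j^2*w^2 - 4*j^2*w - 5*j^2 - 8*j*w^2 + 5*j*w + 10*w^2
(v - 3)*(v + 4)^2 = v^3 + 5*v^2 - 8*v - 48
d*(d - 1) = d^2 - d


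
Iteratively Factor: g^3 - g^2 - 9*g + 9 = (g - 3)*(g^2 + 2*g - 3) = (g - 3)*(g + 3)*(g - 1)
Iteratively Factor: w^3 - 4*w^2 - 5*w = (w + 1)*(w^2 - 5*w) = (w - 5)*(w + 1)*(w)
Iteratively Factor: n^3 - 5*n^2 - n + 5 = (n - 5)*(n^2 - 1) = (n - 5)*(n - 1)*(n + 1)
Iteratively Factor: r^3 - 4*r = (r + 2)*(r^2 - 2*r) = r*(r + 2)*(r - 2)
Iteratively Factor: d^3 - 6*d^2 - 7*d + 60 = (d - 5)*(d^2 - d - 12) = (d - 5)*(d + 3)*(d - 4)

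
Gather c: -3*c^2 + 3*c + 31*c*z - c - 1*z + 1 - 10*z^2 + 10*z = -3*c^2 + c*(31*z + 2) - 10*z^2 + 9*z + 1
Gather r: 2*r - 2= 2*r - 2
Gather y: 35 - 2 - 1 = 32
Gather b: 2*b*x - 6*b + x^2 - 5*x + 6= b*(2*x - 6) + x^2 - 5*x + 6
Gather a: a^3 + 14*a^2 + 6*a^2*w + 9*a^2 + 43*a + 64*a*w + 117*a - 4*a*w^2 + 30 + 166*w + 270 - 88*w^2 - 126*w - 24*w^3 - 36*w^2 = a^3 + a^2*(6*w + 23) + a*(-4*w^2 + 64*w + 160) - 24*w^3 - 124*w^2 + 40*w + 300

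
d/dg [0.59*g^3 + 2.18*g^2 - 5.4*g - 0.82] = 1.77*g^2 + 4.36*g - 5.4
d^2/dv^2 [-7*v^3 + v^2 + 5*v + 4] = 2 - 42*v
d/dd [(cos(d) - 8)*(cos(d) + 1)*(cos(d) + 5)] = (-3*cos(d)^2 + 4*cos(d) + 43)*sin(d)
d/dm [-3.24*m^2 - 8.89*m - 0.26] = -6.48*m - 8.89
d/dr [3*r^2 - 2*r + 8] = 6*r - 2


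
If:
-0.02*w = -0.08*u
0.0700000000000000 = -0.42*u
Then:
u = -0.17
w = -0.67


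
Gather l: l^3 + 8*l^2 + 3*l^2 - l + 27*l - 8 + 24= l^3 + 11*l^2 + 26*l + 16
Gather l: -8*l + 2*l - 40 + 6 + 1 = -6*l - 33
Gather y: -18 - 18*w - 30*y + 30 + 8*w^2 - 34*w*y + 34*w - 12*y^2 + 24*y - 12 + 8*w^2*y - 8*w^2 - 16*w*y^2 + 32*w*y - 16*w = y^2*(-16*w - 12) + y*(8*w^2 - 2*w - 6)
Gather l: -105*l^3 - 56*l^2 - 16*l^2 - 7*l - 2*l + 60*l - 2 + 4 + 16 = -105*l^3 - 72*l^2 + 51*l + 18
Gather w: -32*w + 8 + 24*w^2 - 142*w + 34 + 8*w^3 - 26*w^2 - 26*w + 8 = 8*w^3 - 2*w^2 - 200*w + 50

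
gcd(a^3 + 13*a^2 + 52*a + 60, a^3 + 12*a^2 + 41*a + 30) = a^2 + 11*a + 30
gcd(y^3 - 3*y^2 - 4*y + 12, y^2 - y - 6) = y^2 - y - 6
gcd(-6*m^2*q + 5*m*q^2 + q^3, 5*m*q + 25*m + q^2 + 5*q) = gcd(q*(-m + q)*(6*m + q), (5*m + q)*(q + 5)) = 1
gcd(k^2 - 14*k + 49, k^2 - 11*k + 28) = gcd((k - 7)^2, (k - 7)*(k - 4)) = k - 7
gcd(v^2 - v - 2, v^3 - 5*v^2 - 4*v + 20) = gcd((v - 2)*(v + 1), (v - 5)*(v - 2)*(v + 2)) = v - 2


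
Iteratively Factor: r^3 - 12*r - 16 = (r - 4)*(r^2 + 4*r + 4) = (r - 4)*(r + 2)*(r + 2)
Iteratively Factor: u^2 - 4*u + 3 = (u - 1)*(u - 3)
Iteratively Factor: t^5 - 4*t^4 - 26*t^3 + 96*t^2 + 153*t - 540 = (t - 3)*(t^4 - t^3 - 29*t^2 + 9*t + 180) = (t - 5)*(t - 3)*(t^3 + 4*t^2 - 9*t - 36) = (t - 5)*(t - 3)*(t + 3)*(t^2 + t - 12) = (t - 5)*(t - 3)*(t + 3)*(t + 4)*(t - 3)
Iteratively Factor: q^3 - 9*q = (q)*(q^2 - 9) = q*(q - 3)*(q + 3)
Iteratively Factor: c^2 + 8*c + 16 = (c + 4)*(c + 4)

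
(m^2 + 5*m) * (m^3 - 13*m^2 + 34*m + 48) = m^5 - 8*m^4 - 31*m^3 + 218*m^2 + 240*m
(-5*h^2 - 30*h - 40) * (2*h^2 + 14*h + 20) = -10*h^4 - 130*h^3 - 600*h^2 - 1160*h - 800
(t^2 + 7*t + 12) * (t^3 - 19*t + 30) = t^5 + 7*t^4 - 7*t^3 - 103*t^2 - 18*t + 360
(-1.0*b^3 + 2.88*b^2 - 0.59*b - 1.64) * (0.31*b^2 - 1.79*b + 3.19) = -0.31*b^5 + 2.6828*b^4 - 8.5281*b^3 + 9.7349*b^2 + 1.0535*b - 5.2316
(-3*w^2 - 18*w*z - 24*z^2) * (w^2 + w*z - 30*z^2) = -3*w^4 - 21*w^3*z + 48*w^2*z^2 + 516*w*z^3 + 720*z^4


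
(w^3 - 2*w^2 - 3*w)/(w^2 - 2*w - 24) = w*(-w^2 + 2*w + 3)/(-w^2 + 2*w + 24)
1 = 1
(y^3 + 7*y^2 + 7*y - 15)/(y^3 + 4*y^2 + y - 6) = (y + 5)/(y + 2)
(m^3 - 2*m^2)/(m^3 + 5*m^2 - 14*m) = m/(m + 7)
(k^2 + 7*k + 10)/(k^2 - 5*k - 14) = (k + 5)/(k - 7)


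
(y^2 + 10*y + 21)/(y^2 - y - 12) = (y + 7)/(y - 4)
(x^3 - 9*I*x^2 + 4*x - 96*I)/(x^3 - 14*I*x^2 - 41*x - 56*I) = (x^2 - I*x + 12)/(x^2 - 6*I*x + 7)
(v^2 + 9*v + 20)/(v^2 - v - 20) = (v + 5)/(v - 5)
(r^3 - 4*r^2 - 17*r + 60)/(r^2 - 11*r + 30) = (r^2 + r - 12)/(r - 6)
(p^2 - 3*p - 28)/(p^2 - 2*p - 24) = (p - 7)/(p - 6)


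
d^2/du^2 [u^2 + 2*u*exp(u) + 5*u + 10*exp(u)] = 2*u*exp(u) + 14*exp(u) + 2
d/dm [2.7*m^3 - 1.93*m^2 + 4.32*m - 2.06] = 8.1*m^2 - 3.86*m + 4.32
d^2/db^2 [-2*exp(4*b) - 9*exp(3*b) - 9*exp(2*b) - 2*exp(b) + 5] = (-32*exp(3*b) - 81*exp(2*b) - 36*exp(b) - 2)*exp(b)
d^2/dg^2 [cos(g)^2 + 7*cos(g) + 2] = -7*cos(g) - 2*cos(2*g)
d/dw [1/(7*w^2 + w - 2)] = (-14*w - 1)/(7*w^2 + w - 2)^2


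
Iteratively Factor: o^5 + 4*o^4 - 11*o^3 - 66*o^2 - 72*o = (o + 2)*(o^4 + 2*o^3 - 15*o^2 - 36*o) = o*(o + 2)*(o^3 + 2*o^2 - 15*o - 36) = o*(o + 2)*(o + 3)*(o^2 - o - 12) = o*(o - 4)*(o + 2)*(o + 3)*(o + 3)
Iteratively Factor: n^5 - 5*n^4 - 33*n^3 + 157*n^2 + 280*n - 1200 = (n + 4)*(n^4 - 9*n^3 + 3*n^2 + 145*n - 300) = (n - 3)*(n + 4)*(n^3 - 6*n^2 - 15*n + 100) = (n - 3)*(n + 4)^2*(n^2 - 10*n + 25) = (n - 5)*(n - 3)*(n + 4)^2*(n - 5)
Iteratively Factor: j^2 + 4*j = (j + 4)*(j)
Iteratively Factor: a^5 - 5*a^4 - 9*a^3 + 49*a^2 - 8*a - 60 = (a - 5)*(a^4 - 9*a^2 + 4*a + 12) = (a - 5)*(a - 2)*(a^3 + 2*a^2 - 5*a - 6) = (a - 5)*(a - 2)*(a + 3)*(a^2 - a - 2) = (a - 5)*(a - 2)^2*(a + 3)*(a + 1)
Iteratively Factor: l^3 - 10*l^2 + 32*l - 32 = (l - 4)*(l^2 - 6*l + 8) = (l - 4)*(l - 2)*(l - 4)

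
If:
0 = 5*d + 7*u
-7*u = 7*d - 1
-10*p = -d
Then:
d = 1/2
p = 1/20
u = -5/14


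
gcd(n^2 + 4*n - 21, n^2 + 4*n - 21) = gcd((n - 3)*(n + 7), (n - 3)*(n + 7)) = n^2 + 4*n - 21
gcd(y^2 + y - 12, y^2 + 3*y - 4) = y + 4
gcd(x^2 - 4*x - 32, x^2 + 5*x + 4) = x + 4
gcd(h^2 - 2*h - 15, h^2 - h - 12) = h + 3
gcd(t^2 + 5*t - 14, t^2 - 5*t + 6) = t - 2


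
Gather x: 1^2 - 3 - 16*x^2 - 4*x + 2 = -16*x^2 - 4*x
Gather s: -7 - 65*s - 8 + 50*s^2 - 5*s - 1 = 50*s^2 - 70*s - 16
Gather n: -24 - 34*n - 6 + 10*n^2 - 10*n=10*n^2 - 44*n - 30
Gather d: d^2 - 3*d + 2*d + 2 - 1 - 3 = d^2 - d - 2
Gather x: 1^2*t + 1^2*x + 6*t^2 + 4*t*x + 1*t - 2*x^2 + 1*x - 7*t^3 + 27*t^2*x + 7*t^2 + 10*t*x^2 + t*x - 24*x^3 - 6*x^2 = -7*t^3 + 13*t^2 + 2*t - 24*x^3 + x^2*(10*t - 8) + x*(27*t^2 + 5*t + 2)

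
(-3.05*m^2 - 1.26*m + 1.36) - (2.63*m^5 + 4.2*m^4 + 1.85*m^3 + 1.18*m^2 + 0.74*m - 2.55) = -2.63*m^5 - 4.2*m^4 - 1.85*m^3 - 4.23*m^2 - 2.0*m + 3.91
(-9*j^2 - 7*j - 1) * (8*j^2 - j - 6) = -72*j^4 - 47*j^3 + 53*j^2 + 43*j + 6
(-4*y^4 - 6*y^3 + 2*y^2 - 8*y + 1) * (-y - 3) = 4*y^5 + 18*y^4 + 16*y^3 + 2*y^2 + 23*y - 3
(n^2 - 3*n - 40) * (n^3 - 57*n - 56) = n^5 - 3*n^4 - 97*n^3 + 115*n^2 + 2448*n + 2240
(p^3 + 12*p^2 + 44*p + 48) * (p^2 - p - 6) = p^5 + 11*p^4 + 26*p^3 - 68*p^2 - 312*p - 288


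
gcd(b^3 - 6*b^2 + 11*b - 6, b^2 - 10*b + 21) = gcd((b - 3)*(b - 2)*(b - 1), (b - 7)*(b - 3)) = b - 3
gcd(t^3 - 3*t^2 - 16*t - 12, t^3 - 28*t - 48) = t^2 - 4*t - 12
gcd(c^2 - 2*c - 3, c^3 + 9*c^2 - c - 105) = c - 3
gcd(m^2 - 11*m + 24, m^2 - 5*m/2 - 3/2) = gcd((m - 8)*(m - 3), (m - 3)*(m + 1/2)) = m - 3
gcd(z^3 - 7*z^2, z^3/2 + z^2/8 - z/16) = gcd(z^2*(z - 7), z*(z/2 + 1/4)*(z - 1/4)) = z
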